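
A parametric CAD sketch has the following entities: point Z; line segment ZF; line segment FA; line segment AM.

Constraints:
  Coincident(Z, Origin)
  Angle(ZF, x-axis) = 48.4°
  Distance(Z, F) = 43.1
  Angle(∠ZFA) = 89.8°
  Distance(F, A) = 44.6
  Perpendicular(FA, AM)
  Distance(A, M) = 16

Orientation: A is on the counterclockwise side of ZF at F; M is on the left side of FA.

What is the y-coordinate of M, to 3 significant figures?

49.7

Z is at the origin; ZF runs at 48.4° with length 43.1, so F = 43.1·(cos 48.4°, sin 48.4°) = (28.6, 32.2). ∠ZFA = 89.8°, so FA runs at 48.4° + (180° − 89.8°) = 139° from the x-axis; with |FA| = 44.6, A = F + 44.6·(cos 139°, sin 139°) = (-4.84, 61.7). The perpendicularity gives AM at right angles to FA; with |AM| = 16.0 on the left of FA, M = A + 16.0·(-0.661, -0.750) = (-15.4, 49.7). So M.y = 49.7.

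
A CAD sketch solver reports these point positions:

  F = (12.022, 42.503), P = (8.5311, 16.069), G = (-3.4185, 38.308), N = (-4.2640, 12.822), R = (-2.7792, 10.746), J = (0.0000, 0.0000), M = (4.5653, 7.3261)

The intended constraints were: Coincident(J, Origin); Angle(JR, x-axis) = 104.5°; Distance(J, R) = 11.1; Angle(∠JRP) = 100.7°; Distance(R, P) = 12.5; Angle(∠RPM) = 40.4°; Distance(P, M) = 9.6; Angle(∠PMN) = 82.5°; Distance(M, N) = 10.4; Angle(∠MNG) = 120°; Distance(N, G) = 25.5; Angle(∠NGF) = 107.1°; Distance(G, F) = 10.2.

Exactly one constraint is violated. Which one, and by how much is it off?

Distance(G, F) = 10.2 — off by 5.80.

J = (0.00, 0.00) ✓; JR at 104.5° ✓; |JR| = 11.10 ✓; ∠JRP = 100.7° ✓; |RP| = 12.50 ✓; ∠RPM = 40.40° ✓; |PM| = 9.600 ✓; ∠PMN = 82.50° ✓; |MN| = 10.40 ✓; ∠MNG = 120.0° ✓; |NG| = 25.50 ✓; ∠NGF = 107.1° ✓; |GF| = 16.00 ✗.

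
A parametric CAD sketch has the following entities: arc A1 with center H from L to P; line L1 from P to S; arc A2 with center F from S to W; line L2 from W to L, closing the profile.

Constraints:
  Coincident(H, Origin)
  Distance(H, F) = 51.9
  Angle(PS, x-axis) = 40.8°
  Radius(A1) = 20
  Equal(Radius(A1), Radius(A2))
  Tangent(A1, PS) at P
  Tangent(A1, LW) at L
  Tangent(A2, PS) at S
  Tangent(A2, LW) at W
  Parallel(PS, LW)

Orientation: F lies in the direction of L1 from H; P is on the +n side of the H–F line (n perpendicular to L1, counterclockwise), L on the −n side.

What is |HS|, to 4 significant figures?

55.62

Tangency of A1 to both parallel lines with radius 20.0 puts P and L at H ± 20.0·n: P = (-13.07, 15.14), L = (13.07, -15.14). Equal radii place S and W the same way about F: S = F + 20.0·n = (26.22, 49.05), W = F − 20.0·n = (52.36, 18.77). Then |HS| = |S − H| = 55.62.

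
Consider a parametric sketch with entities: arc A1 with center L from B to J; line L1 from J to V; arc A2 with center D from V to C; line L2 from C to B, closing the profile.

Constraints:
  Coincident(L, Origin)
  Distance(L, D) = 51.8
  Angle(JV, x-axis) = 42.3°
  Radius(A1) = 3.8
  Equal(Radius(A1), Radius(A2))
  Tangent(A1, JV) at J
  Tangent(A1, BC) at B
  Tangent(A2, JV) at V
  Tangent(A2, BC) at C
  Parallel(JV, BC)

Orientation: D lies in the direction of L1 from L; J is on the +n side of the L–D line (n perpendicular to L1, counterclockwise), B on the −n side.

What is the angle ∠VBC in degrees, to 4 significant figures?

8.347°

Tangency of A1 to both parallel lines with radius 3.8 puts J and B at L ± 3.8·n: J = (-2.557, 2.811), B = (2.557, -2.811). Equal radii place V and C the same way about D: V = D + 3.8·n = (35.76, 37.67), C = D − 3.8·n = (40.87, 32.05). Then cos ∠VBC = BV·BC / (|BV||BC|), giving 8.347°.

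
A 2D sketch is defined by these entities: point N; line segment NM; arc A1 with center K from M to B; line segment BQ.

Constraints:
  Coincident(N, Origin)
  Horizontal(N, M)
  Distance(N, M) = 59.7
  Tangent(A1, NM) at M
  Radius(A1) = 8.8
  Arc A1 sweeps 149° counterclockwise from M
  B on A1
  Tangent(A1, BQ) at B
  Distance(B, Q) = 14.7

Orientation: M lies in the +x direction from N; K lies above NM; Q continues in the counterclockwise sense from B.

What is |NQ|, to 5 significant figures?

56.901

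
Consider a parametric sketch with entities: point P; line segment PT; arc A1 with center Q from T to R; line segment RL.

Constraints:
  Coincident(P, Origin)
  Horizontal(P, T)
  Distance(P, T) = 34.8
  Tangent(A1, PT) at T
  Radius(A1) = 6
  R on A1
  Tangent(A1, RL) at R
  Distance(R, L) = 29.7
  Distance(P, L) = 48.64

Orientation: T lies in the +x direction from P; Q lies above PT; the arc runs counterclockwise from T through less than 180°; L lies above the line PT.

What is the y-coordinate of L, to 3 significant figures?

36.2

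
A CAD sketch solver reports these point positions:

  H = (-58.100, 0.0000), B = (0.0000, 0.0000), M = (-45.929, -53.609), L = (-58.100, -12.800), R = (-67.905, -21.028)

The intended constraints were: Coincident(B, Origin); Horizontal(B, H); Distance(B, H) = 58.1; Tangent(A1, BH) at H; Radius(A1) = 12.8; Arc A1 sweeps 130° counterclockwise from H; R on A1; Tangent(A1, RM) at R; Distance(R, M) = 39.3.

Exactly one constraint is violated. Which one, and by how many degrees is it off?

Tangent(A1, RM) at R — off by 6.00°.

B = (0.00, 0.00) ✓; B.y = 0.00, H.y = 0.00 ✓; |BH| = 58.10 ✓; ∠(LH, HB) = 90.00° ✓; |LH| = 12.80 ✓; bearing(L→R) − bearing(L→H) = 130.0° ✓; |LR| = 12.80 ✓; ∠(LR, RM) = 96.00° ✗; |RM| = 39.30 ✓.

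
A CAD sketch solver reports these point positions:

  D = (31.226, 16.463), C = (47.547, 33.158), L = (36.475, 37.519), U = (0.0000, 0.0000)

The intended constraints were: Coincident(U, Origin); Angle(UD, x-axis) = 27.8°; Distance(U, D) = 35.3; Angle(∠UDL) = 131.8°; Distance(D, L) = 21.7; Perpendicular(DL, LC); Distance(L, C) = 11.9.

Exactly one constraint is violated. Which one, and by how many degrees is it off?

Perpendicular(DL, LC) — off by 7.50°.

U = (0.00, 0.00) ✓; UD at 27.80° ✓; |UD| = 35.30 ✓; ∠UDL = 131.8° ✓; |DL| = 21.70 ✓; ∠(DL, LC) = 97.50° ✗; |LC| = 11.90 ✓.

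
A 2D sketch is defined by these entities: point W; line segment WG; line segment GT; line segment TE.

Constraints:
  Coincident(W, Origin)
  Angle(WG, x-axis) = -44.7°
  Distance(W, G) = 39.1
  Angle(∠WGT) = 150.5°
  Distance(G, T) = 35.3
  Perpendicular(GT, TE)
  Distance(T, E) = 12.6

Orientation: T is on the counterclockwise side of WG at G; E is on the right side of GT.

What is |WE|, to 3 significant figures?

76.3

W is at the origin; WG runs at -44.7° with length 39.1, so G = 39.1·(cos -44.7°, sin -44.7°) = (27.8, -27.5). ∠WGT = 150.5°, so GT runs at -44.7° + (180° − 150.5°) = -15.2° from the x-axis; with |GT| = 35.3, T = G + 35.3·(cos -15.2°, sin -15.2°) = (61.9, -36.8). GT is perpendicular to TE; with |TE| = 12.6 on the right of GT, E = T + 12.6·(-0.262, -0.965) = (58.6, -48.9). Then |WE| = |E − W| = 76.3.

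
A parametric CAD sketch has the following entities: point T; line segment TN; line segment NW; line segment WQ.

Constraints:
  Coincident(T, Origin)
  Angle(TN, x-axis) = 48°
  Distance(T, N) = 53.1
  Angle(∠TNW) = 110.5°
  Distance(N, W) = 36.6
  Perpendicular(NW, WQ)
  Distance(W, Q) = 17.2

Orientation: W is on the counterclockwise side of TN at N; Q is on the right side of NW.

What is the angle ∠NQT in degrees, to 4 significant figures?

25.32°

T is at the origin; TN runs at 48.0° with length 53.1, so N = 53.1·(cos 48.0°, sin 48.0°) = (35.53, 39.46). ∠TNW = 110.5°, so NW runs at 48.0° + (180° − 110.5°) = 117.5° from the x-axis; with |NW| = 36.6, W = N + 36.6·(cos 117.5°, sin 117.5°) = (18.63, 71.93). The perpendicularity gives WQ at right angles to NW; with |WQ| = 17.2 on the right of NW, Q = W + 17.2·(0.8870, 0.4617) = (33.89, 79.87). Then cos ∠NQT = QN·QT / (|QN||QT|), giving 25.32°.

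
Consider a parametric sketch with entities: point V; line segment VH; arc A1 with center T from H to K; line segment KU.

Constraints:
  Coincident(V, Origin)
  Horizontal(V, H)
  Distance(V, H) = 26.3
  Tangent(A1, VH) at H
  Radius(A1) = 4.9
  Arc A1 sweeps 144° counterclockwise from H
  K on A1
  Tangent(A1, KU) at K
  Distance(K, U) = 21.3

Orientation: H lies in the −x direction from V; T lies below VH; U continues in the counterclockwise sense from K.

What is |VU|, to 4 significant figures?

24.50

On A1, H sits at bearing 90° from T; a 144° counterclockwise sweep puts K at bearing 234°, so K = T + 4.9·(cos 234°, sin 234°) = (-29.18, -8.864). Since A1 is tangent to KU there, TK ⟂ KU, so KU runs along (−sin 234°, cos 234°); with |KU| = 21.3, U = (-11.95, -21.38). Then |VU| = |U − V| = 24.50.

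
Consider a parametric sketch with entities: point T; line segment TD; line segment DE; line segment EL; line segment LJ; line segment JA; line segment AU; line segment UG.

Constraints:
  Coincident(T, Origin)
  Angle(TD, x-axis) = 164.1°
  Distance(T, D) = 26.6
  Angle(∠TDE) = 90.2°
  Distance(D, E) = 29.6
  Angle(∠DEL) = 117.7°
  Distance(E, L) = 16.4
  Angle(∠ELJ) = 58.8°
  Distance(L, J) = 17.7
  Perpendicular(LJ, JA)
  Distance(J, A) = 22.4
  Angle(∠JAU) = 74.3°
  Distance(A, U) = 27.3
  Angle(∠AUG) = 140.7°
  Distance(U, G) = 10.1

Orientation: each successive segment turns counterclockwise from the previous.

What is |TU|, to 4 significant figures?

53.80

T is at the origin; TD runs at 164.1° with length 26.6, so D = (-25.58, 7.287). ∠TDE = 90.2° gives DE at -106.1° from the x-axis; with |DE| = 29.6, E = (-33.79, -21.15). ∠DEL = 117.7° gives EL at -43.80° from the x-axis; with |EL| = 16.4, L = (-21.95, -32.50). ∠ELJ = 58.8° gives LJ at 77.40° from the x-axis; with |LJ| = 17.7, J = (-18.09, -15.23). LJ is perpendicular to JA, so JA runs at 167.4°; with |JA| = 22.4, A = (-39.95, -10.34). ∠JAU = 74.3° gives AU at -86.90° from the x-axis; with |AU| = 27.3, U = (-38.48, -37.60). Then |TU| = |U − T| = 53.80.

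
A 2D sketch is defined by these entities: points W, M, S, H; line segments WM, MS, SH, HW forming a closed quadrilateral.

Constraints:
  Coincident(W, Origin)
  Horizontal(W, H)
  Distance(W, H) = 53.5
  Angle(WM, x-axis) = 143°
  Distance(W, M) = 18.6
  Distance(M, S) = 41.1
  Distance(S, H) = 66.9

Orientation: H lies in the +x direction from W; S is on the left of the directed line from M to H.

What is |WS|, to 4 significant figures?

47.14

Checks: |MS| = 41.10 ✓; |SH| = 66.90 ✓.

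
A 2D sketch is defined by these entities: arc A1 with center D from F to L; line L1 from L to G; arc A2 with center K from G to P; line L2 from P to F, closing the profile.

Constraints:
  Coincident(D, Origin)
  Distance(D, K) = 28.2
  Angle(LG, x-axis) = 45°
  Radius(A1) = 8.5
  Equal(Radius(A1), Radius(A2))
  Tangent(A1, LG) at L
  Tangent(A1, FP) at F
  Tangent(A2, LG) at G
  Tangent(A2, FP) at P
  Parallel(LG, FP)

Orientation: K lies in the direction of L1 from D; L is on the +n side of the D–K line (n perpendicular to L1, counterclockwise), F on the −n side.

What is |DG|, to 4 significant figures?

29.45

The slot axis is L1's direction at 45.0°, so u = (cos 45.0°, sin 45.0°) = (0.7071, 0.7071) and n = (−sin 45.0°, cos 45.0°) = (-0.7071, 0.7071). D is at the origin and K lies 28.2 along u from D, so K = 28.2·u = (19.94, 19.94). Tangency of A1 to both parallel lines with radius 8.5 puts L and F at D ± 8.5·n: L = (-6.010, 6.010), F = (6.010, -6.010). Equal radii place G and P the same way about K: G = K + 8.5·n = (13.93, 25.95), P = K − 8.5·n = (25.95, 13.93). Then |DG| = |G − D| = 29.45.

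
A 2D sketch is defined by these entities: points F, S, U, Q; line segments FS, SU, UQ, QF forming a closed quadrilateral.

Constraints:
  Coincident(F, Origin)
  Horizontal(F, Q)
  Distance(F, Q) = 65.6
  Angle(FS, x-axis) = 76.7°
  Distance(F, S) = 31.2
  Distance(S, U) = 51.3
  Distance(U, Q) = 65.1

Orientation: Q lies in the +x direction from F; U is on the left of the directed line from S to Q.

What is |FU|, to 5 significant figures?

78.282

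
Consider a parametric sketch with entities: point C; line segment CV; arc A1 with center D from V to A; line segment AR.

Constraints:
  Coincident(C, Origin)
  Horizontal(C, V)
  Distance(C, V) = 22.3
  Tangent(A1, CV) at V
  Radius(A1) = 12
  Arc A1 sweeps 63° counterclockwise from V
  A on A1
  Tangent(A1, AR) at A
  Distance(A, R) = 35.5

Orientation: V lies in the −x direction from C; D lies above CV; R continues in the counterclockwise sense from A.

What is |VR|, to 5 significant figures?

46.654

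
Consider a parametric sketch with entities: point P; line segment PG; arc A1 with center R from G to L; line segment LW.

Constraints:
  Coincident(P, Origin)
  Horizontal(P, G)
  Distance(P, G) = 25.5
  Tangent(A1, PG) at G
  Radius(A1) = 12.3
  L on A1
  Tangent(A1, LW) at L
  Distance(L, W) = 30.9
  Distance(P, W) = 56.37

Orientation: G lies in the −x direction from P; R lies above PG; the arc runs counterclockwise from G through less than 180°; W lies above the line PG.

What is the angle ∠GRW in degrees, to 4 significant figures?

163.3°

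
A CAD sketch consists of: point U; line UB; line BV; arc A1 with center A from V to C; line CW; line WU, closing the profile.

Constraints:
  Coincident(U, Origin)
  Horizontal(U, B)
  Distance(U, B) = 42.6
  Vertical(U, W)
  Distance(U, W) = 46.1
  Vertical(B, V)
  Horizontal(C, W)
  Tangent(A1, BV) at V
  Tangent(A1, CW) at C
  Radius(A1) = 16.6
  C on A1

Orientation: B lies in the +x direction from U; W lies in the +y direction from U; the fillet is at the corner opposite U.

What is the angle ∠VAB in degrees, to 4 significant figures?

60.63°

U is at the origin; U and B share the same y with |UB| = 42.6 and B on the +x side, so B = (42.60, 0.000). U and W share the same x with |UW| = 46.1 and W on the +y side, so W = (0.000, 46.10). The virtual corner opposite U is at (42.60, 46.10). Tangency of A1 to BV means the radius AV is perpendicular to BV and the tangent condition forces AC to be normal to CW, with radius 16.6, so the center A sits 16.6 in from both sides at A = (26.00, 29.50). That places the tangent points at V = (42.60, 29.50) on BV and C = (26.00, 46.10) on CW. Then cos ∠VAB = AV·AB / (|AV||AB|), giving 60.63°.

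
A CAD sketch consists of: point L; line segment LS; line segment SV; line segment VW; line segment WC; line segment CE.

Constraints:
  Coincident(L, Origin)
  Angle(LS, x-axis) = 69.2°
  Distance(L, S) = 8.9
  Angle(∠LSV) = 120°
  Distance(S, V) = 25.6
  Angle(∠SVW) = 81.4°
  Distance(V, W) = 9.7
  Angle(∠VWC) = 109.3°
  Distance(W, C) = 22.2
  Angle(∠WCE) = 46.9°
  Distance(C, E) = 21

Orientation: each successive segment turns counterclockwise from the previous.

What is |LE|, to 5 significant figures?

21.514

L is at the origin; LS runs at 69.2° with length 8.9, so S = (3.1605, 8.3199). ∠LSV = 120.0° gives SV at 129.20° from the x-axis; with |SV| = 25.6, V = (-13.019, 28.159). ∠SVW = 81.4° gives VW at -132.20° from the x-axis; with |VW| = 9.7, W = (-19.535, 20.973). ∠VWC = 109.3° gives WC at -61.500° from the x-axis; with |WC| = 22.2, C = (-8.9423, 1.4630). ∠WCE = 46.9° gives CE at 71.600° from the x-axis; with |CE| = 21.0, E = (-2.3136, 21.389). Then |LE| = |E − L| = 21.514.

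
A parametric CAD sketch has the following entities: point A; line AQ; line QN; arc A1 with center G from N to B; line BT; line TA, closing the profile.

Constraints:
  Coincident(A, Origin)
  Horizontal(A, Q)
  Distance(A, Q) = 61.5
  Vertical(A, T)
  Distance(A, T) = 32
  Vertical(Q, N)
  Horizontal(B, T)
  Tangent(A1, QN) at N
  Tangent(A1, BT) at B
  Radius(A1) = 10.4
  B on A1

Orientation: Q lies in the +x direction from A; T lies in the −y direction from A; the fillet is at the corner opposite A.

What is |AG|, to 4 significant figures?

55.48

AT is vertical with |AT| = 32.0 and T on the −y side, so T = (0.000, -32.00). The virtual corner opposite A is at (61.50, -32.00). A1 meets QN tangentially, so GN is at right angles to QN and A1 meets BT tangentially, so GB is at right angles to BT, with radius 10.4, so the center G sits 10.4 in from both sides at G = (51.10, -21.60). Then |AG| = |G − A| = 55.48.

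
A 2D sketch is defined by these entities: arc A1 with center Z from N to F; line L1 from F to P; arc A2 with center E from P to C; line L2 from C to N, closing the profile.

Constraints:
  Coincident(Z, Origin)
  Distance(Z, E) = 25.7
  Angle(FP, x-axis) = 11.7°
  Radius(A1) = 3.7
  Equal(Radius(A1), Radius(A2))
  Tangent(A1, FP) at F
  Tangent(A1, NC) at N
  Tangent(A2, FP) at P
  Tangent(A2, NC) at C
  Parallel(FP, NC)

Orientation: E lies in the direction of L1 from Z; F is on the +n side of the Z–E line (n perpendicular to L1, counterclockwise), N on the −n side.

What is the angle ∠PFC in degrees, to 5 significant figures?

16.063°

The slot axis is L1's direction at 11.7°, so u = (cos 11.7°, sin 11.7°) = (0.97922, 0.20279) and n = (−sin 11.7°, cos 11.7°) = (-0.20279, 0.97922). Z is at the origin and E lies 25.7 along u from Z, so E = 25.7·u = (25.166, 5.2116). Tangency of A1 to both parallel lines with radius 3.7 puts F and N at Z ± 3.7·n: F = (-0.75031, 3.6231), N = (0.75031, -3.6231). Equal radii place P and C the same way about E: P = E + 3.7·n = (24.416, 8.8348), C = E − 3.7·n = (25.916, 1.5885). Then cos ∠PFC = FP·FC / (|FP||FC|), giving 16.063°.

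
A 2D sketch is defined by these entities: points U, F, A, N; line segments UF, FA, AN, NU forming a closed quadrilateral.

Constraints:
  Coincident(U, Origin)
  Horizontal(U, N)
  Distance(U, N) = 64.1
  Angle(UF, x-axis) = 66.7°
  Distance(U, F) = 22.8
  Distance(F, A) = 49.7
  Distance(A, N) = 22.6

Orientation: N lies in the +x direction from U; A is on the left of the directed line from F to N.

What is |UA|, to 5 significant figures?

62.677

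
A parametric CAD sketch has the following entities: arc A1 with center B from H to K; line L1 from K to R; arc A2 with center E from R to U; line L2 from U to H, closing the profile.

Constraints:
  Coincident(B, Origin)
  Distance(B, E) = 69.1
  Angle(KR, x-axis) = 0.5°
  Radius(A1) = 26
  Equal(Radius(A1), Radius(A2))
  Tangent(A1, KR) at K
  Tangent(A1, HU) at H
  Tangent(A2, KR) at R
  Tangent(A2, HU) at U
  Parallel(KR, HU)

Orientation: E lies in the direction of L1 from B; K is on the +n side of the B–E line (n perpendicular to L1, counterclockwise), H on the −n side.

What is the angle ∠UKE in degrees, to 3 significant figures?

16.3°

Tangency of A1 to both parallel lines with radius 26.0 puts K and H at B ± 26.0·n: K = (-0.227, 26.0), H = (0.227, -26.0). Equal radii place R and U the same way about E: R = E + 26.0·n = (68.9, 26.6), U = E − 26.0·n = (69.3, -25.4). Then cos ∠UKE = KU·KE / (|KU||KE|), giving 16.3°.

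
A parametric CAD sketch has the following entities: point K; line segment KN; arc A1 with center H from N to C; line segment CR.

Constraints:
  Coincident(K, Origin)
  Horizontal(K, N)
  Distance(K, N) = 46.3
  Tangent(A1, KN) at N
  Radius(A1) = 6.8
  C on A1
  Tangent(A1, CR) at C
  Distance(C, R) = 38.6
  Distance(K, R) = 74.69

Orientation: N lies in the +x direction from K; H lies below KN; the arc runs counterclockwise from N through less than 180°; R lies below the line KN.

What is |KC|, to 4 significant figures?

41.84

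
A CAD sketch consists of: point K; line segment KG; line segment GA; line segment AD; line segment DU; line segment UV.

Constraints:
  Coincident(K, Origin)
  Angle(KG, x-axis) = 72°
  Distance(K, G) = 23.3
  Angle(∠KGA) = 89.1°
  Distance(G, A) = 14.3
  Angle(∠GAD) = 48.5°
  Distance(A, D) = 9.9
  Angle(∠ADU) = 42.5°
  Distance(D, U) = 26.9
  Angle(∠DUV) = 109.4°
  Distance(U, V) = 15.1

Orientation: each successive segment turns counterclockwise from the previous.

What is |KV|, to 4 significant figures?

52.45

∠ADU = 42.5° gives DU at 71.90° from the x-axis; with |DU| = 26.9, U = (5.979, 42.92). ∠DUV = 109.4° gives UV at 142.5° from the x-axis; with |UV| = 15.1, V = (-6.000, 52.11). Then |KV| = |V − K| = 52.45.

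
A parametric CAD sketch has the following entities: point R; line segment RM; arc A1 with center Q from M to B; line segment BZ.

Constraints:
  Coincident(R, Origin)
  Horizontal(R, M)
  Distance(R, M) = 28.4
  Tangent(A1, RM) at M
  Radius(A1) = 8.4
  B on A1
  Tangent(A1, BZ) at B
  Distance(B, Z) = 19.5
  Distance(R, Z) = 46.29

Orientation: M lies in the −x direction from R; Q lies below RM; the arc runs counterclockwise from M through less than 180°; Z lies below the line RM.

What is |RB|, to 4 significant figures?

37.73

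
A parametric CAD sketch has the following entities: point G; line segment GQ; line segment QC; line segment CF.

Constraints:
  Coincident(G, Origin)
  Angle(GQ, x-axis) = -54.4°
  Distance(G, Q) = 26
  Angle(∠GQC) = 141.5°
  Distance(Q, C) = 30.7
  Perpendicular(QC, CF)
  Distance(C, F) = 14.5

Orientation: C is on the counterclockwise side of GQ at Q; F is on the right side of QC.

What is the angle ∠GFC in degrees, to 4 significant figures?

58.99°

∠GQC = 141.5°, so QC runs at -54.4° + (180° − 141.5°) = -15.90° from the x-axis; with |QC| = 30.7, C = Q + 30.7·(cos -15.90°, sin -15.90°) = (44.66, -29.55). The perpendicularity gives CF at right angles to QC; with |CF| = 14.5 on the right of QC, F = C + 14.5·(-0.2740, -0.9617) = (40.69, -43.50). Then cos ∠GFC = FG·FC / (|FG||FC|), giving 58.99°.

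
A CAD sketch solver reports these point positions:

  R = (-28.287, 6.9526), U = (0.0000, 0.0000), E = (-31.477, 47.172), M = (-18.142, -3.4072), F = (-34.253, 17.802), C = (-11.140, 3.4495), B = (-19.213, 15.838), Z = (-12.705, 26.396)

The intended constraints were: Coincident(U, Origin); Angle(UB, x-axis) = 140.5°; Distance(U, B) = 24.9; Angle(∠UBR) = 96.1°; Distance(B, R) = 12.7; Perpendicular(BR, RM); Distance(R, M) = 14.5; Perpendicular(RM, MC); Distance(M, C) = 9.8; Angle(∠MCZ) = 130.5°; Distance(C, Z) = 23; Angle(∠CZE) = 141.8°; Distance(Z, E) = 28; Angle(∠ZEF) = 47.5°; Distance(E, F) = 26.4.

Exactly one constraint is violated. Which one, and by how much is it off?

Distance(E, F) = 26.4 — off by 3.10.

U = (0.00, 0.00) ✓; UB at 140.5° ✓; |UB| = 24.90 ✓; ∠UBR = 96.10° ✓; |BR| = 12.70 ✓; ∠(BR, RM) = 90.00° ✓; |RM| = 14.50 ✓; ∠(RM, MC) = 90.00° ✓; |MC| = 9.800 ✓; ∠MCZ = 130.5° ✓; |CZ| = 23.00 ✓; ∠CZE = 141.8° ✓; |ZE| = 28.00 ✓; ∠ZEF = 47.50° ✓; |EF| = 29.50 ✗.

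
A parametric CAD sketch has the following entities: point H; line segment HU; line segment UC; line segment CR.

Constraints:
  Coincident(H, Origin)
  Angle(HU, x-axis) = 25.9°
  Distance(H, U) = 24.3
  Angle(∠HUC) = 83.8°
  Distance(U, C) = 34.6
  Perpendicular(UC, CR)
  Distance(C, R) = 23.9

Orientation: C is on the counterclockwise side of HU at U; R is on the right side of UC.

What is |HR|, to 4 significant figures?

57.72

H is at the origin; HU runs at 25.9° with length 24.3, so U = 24.3·(cos 25.9°, sin 25.9°) = (21.86, 10.61). ∠HUC = 83.8°, so UC runs at 25.9° + (180° − 83.8°) = 122.1° from the x-axis; with |UC| = 34.6, C = U + 34.6·(cos 122.1°, sin 122.1°) = (3.473, 39.92). UC is perpendicular to CR; with |CR| = 23.9 on the right of UC, R = C + 23.9·(0.8471, 0.5314) = (23.72, 52.63). Then |HR| = |R − H| = 57.72.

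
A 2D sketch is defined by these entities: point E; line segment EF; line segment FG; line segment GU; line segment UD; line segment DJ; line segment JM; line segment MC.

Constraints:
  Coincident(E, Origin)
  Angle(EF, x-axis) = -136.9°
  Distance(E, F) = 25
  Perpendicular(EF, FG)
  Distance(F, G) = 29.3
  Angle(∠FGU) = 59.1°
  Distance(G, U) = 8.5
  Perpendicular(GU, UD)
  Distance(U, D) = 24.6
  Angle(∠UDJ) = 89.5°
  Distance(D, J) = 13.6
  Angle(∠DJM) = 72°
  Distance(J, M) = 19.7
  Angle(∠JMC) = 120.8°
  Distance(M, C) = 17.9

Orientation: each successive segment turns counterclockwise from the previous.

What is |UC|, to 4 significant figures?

10.33

∠DJM = 72.0° gives JM at 2.500° from the x-axis; with |JM| = 19.7, M = (-3.491, -35.77). ∠JMC = 120.8° gives MC at 61.70° from the x-axis; with |MC| = 17.9, C = (4.995, -20.01). Then |UC| = |C − U| = 10.33.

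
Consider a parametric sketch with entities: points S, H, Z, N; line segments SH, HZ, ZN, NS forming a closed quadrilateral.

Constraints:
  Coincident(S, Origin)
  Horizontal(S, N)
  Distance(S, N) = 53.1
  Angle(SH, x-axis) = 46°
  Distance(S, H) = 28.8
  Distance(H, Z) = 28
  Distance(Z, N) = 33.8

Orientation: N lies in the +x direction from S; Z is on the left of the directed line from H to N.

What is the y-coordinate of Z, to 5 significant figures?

32.871

Checks: |HZ| = 28.00 ✓; |ZN| = 33.80 ✓.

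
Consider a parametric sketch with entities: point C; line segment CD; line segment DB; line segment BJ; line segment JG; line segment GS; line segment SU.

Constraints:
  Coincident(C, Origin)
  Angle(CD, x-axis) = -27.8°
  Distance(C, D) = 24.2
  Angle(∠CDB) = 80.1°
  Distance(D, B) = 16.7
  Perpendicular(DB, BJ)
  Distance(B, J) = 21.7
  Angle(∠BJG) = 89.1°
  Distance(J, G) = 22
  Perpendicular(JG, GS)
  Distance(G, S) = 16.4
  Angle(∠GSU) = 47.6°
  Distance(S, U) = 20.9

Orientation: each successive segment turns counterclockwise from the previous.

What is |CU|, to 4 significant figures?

7.538

C is at the origin; CD runs at -27.8° with length 24.2, so D = (21.41, -11.29). ∠CDB = 80.1° gives DB at 72.10° from the x-axis; with |DB| = 16.7, B = (26.54, 4.605). The perpendicularity gives BJ at right angles to DB, so BJ runs at 162.1°; with |BJ| = 21.7, J = (5.890, 11.27). ∠BJG = 89.1° gives JG at -107.0° from the x-axis; with |JG| = 22.0, G = (-0.5421, -9.764). JG is perpendicular to GS, so GS runs at -17.00°; with |GS| = 16.4, S = (15.14, -14.56). ∠GSU = 47.6° gives SU at 115.4° from the x-axis; with |SU| = 20.9, U = (6.177, 4.321). Then |CU| = |U − C| = 7.538.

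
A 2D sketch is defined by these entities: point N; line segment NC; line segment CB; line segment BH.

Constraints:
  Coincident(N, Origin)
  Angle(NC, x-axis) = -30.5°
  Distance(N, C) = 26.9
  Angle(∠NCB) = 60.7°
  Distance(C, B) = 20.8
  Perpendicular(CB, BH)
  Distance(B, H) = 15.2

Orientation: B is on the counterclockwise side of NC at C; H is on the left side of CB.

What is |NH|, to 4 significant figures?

11.25

N is at the origin; NC runs at -30.5° with length 26.9, so C = 26.9·(cos -30.5°, sin -30.5°) = (23.18, -13.65). ∠NCB = 60.7°, so CB runs at -30.5° + (180° − 60.7°) = 88.80° from the x-axis; with |CB| = 20.8, B = C + 20.8·(cos 88.80°, sin 88.80°) = (23.61, 7.143). CB ⟂ BH; with |BH| = 15.2 on the left of CB, H = B + 15.2·(-0.9998, 0.02094) = (8.417, 7.461). Then |NH| = |H − N| = 11.25.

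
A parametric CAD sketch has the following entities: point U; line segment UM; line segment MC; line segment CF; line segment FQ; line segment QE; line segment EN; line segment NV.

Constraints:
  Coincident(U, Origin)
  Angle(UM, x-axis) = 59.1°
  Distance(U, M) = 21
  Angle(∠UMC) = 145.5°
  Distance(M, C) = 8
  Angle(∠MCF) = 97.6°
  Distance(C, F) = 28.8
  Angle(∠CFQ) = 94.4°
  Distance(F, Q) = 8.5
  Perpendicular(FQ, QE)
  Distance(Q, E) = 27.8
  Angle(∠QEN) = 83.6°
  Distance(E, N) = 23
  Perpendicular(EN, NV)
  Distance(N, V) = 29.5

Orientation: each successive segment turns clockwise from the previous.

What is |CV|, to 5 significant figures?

33.970

∠QEN = 83.6° gives EN at 30.200° from the x-axis; with |EN| = 23.0, N = (29.884, 25.799). EN ⟂ NV, so NV runs at -59.800°; with |NV| = 29.5, V = (44.724, 0.30301). Then |CV| = |V − C| = 33.970.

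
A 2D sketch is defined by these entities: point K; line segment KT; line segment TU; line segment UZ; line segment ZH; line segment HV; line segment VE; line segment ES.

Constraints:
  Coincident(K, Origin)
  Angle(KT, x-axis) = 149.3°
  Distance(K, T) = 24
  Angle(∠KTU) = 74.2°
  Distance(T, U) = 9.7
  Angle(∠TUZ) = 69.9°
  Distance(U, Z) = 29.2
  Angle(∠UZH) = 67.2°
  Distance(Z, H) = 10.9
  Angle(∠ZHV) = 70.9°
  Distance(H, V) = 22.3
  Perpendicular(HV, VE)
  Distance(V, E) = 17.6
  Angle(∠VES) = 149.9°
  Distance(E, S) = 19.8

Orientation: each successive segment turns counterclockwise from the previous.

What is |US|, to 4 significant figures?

45.79

HV ⟂ VE, so VE runs at -42.90°; with |VE| = 17.6, E = (-1.455, -13.17). ∠VES = 149.9° gives ES at -12.80° from the x-axis; with |ES| = 19.8, S = (17.85, -17.55). Then |US| = |S − U| = 45.79.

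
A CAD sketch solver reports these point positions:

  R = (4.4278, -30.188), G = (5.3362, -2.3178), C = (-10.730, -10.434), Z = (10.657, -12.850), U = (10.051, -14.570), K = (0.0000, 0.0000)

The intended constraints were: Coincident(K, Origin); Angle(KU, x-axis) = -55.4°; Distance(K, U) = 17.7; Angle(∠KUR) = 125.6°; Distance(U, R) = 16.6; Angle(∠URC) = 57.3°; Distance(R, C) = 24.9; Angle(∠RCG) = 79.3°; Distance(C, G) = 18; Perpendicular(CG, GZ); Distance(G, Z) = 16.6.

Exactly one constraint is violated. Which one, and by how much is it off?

Distance(G, Z) = 16.6 — off by 4.80.

K = (0.00, 0.00) ✓; KU at -55.40° ✓; |KU| = 17.70 ✓; ∠KUR = 125.6° ✓; |UR| = 16.60 ✓; ∠URC = 57.30° ✓; |RC| = 24.90 ✓; ∠RCG = 79.30° ✓; |CG| = 18.00 ✓; ∠(CG, GZ) = 90.00° ✓; |GZ| = 11.80 ✗.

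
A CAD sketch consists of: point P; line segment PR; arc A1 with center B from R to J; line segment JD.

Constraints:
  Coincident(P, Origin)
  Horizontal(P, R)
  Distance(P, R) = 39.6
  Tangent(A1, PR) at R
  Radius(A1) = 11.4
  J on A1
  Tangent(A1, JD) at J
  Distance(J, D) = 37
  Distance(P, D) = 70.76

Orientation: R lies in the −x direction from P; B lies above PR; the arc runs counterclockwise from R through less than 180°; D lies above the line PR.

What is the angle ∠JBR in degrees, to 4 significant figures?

125.6°

Checks: |PR| = 39.60 ✓; |BJ| = 11.40 ✓; ∠(BJ, JD) = 90.00° ✓; |JD| = 37.00 ✓; |PD| = 70.76 ✓.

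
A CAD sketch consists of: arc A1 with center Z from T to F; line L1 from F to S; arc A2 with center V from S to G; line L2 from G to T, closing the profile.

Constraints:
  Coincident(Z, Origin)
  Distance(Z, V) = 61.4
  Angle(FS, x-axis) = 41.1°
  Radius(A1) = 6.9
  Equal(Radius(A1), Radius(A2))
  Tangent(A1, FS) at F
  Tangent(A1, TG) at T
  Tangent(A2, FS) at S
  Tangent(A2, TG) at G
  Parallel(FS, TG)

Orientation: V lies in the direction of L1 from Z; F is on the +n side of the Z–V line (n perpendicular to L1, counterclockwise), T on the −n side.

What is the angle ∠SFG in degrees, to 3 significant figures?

12.7°

The slot axis is L1's direction at 41.1°, so u = (cos 41.1°, sin 41.1°) = (0.754, 0.657) and n = (−sin 41.1°, cos 41.1°) = (-0.657, 0.754). Z is at the origin and V lies 61.4 along u from Z, so V = 61.4·u = (46.3, 40.4). Tangency of A1 to both parallel lines with radius 6.9 puts F and T at Z ± 6.9·n: F = (-4.54, 5.20), T = (4.54, -5.20). Equal radii place S and G the same way about V: S = V + 6.9·n = (41.7, 45.6), G = V − 6.9·n = (50.8, 35.2). Then cos ∠SFG = FS·FG / (|FS||FG|), giving 12.7°.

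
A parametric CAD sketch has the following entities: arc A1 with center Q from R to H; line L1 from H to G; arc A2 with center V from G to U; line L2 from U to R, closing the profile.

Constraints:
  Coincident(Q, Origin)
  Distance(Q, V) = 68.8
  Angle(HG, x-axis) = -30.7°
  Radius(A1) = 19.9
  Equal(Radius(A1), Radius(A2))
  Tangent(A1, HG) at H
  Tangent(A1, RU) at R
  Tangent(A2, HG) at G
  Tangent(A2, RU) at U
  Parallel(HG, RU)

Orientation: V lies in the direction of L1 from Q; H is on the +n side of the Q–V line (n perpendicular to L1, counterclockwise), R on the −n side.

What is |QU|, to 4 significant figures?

71.62

The slot axis is L1's direction at -30.7°, so u = (cos -30.7°, sin -30.7°) = (0.8599, -0.5105) and n = (−sin -30.7°, cos -30.7°) = (0.5105, 0.8599). Q is at the origin and V lies 68.8 along u from Q, so V = 68.8·u = (59.16, -35.13). Tangency of A1 to both parallel lines with radius 19.9 puts H and R at Q ± 19.9·n: H = (10.16, 17.11), R = (-10.16, -17.11). Equal radii place G and U the same way about V: G = V + 19.9·n = (69.32, -18.01), U = V − 19.9·n = (49.00, -52.24). Then |QU| = |U − Q| = 71.62.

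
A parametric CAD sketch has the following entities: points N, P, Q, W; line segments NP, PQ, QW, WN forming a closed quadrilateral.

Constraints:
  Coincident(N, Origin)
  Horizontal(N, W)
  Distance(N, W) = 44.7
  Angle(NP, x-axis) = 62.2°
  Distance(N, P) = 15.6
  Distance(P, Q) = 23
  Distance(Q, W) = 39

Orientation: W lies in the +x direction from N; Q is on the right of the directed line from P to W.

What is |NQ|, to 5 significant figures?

11.437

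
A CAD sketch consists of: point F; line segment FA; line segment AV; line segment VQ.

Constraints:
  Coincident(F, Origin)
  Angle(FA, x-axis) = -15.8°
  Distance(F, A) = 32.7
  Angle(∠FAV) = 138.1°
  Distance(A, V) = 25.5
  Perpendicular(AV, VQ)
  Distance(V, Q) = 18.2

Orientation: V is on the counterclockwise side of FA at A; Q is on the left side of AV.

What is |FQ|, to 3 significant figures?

50.0

F is at the origin; FA runs at -15.8° with length 32.7, so A = 32.7·(cos -15.8°, sin -15.8°) = (31.5, -8.90). ∠FAV = 138.1°, so AV runs at -15.8° + (180° − 138.1°) = 26.1° from the x-axis; with |AV| = 25.5, V = A + 25.5·(cos 26.1°, sin 26.1°) = (54.4, 2.31). The perpendicularity gives VQ at right angles to AV; with |VQ| = 18.2 on the left of AV, Q = V + 18.2·(-0.440, 0.898) = (46.4, 18.7). Then |FQ| = |Q − F| = 50.0.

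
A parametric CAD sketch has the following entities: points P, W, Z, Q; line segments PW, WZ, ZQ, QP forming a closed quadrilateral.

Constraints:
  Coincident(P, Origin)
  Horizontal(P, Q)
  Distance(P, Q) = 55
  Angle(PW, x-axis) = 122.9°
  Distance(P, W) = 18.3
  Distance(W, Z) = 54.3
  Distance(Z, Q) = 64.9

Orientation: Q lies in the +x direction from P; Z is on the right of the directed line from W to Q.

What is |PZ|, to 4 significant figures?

37.64

P is at the origin; P and Q share the same y with |PQ| = 55.0 and Q in +x, so Q = (55.0, 0). PW runs at 122.9° with |PW| = 18.3, so W = (-9.940, 15.37). Z is determined by |WZ| = 54.3 and |ZQ| = 64.9 together: it lies at the intersection of circle(W, 54.3) and circle(Q, 64.9). With |WQ| = 66.73, the foot of the radical line on WQ is 23.90 from W and the perpendicular offset is √(54.3² − 23.90²) = 48.76. Taking the right-of-WQ solution: Z = (2.091, -37.59).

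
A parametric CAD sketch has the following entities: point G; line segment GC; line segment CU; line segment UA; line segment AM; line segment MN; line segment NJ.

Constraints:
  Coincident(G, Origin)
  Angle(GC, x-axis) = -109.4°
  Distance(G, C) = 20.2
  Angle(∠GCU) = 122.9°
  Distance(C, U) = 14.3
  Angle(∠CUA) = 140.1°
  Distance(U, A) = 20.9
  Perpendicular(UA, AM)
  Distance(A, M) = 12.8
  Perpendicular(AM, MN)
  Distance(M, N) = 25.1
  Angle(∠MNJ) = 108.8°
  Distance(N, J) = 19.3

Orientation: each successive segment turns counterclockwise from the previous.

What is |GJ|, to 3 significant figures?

34.7

The perpendicularity gives MN at right angles to AM, so MN runs at 168°; with |MN| = 25.1, N = (0.682, -17.0). ∠MNJ = 108.8° gives NJ at -121° from the x-axis; with |NJ| = 19.3, J = (-9.32, -33.5). Then |GJ| = |J − G| = 34.7.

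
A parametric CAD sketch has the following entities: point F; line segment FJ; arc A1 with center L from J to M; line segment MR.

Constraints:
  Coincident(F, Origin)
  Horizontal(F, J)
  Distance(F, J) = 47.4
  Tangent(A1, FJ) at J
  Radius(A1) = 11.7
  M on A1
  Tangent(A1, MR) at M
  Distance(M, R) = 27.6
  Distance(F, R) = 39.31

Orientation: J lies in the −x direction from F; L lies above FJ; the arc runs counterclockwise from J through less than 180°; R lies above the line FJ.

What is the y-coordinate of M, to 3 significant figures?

6.34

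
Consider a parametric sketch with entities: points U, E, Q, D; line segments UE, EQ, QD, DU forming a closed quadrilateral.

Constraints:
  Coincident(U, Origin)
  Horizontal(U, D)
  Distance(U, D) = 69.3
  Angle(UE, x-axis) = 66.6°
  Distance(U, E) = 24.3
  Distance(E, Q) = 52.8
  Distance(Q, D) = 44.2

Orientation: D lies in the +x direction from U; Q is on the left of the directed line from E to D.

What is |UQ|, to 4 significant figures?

72.33

Checks: |EQ| = 52.80 ✓; |QD| = 44.20 ✓.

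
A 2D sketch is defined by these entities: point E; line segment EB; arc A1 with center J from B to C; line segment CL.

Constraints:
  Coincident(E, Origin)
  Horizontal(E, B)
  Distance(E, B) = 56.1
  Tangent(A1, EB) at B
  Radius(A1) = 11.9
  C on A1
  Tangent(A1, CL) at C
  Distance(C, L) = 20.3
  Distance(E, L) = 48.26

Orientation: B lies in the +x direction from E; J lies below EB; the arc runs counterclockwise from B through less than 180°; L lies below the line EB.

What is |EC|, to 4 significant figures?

45.48

E is at the origin; EB is horizontal with |EB| = 56.1 and B on the +x side, so B = (56.10, 0.000). Since A1 is tangent to EB there, JB ⟂ EB, so J = B + (0, -11.9) = (56.10, -11.90). Since JC ⟂ CL (tangency), |JL| = √(11.9² + 20.3²) = 23.53 regardless of where C sits on A1. So L lies on both circle(E, 48.26) and circle(J, 23.53); the below-EB intersection is L = (39.15, -28.22). C is the foot of the tangent from L: C = (44.64, -8.678).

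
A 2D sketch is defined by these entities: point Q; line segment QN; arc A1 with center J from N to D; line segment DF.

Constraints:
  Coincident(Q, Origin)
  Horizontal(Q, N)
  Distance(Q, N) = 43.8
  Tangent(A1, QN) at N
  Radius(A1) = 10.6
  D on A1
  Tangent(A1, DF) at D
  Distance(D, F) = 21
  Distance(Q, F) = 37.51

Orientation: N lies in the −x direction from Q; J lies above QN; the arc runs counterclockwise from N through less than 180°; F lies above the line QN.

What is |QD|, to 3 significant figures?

34.6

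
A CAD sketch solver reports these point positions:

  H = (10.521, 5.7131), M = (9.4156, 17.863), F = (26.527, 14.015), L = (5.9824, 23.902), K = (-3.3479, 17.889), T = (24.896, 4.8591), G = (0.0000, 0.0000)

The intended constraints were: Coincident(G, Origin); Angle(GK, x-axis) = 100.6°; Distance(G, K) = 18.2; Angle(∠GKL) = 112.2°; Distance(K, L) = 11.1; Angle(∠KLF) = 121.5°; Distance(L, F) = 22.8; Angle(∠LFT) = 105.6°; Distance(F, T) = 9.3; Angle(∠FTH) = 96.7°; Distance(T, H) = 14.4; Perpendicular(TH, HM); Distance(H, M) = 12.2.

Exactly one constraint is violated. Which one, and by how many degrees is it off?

Perpendicular(TH, HM) — off by 8.60°.

G = (0.00, 0.00) ✓; GK at 100.6° ✓; |GK| = 18.20 ✓; ∠GKL = 112.2° ✓; |KL| = 11.10 ✓; ∠KLF = 121.5° ✓; |LF| = 22.80 ✓; ∠LFT = 105.6° ✓; |FT| = 9.300 ✓; ∠FTH = 96.70° ✓; |TH| = 14.40 ✓; ∠(TH, HM) = 81.40° ✗; |HM| = 12.20 ✓.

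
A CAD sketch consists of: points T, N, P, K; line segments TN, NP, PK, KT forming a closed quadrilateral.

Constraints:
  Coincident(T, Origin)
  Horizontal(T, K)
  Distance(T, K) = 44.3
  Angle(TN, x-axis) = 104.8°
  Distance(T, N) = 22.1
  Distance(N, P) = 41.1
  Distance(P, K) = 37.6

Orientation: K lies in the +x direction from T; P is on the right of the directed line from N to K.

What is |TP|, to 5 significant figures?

19.495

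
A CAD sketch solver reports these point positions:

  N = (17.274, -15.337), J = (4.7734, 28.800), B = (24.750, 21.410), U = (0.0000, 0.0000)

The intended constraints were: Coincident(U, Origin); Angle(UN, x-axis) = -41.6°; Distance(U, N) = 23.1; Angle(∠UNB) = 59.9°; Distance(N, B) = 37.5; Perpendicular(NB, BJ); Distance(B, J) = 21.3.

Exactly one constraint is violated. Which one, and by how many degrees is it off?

Perpendicular(NB, BJ) — off by 8.80°.

U = (0.00, 0.00) ✓; UN at -41.60° ✓; |UN| = 23.10 ✓; ∠UNB = 59.90° ✓; |NB| = 37.50 ✓; ∠(NB, BJ) = 81.20° ✗; |BJ| = 21.30 ✓.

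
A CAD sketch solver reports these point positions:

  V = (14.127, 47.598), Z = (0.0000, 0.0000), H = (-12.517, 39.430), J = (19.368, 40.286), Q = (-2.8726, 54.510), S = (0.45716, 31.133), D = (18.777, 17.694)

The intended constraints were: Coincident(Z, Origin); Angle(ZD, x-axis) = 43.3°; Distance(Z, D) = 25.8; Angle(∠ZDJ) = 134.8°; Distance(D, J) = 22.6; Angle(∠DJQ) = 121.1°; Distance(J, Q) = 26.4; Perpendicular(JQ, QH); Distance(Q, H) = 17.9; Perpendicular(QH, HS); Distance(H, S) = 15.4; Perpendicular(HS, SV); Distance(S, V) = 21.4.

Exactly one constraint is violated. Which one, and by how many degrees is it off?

Perpendicular(HS, SV) — off by 7.10°.

Z = (0.00, 0.00) ✓; ZD at 43.30° ✓; |ZD| = 25.80 ✓; ∠ZDJ = 134.8° ✓; |DJ| = 22.60 ✓; ∠DJQ = 121.1° ✓; |JQ| = 26.40 ✓; ∠(JQ, QH) = 90.00° ✓; |QH| = 17.90 ✓; ∠(QH, HS) = 90.00° ✓; |HS| = 15.40 ✓; ∠(HS, SV) = 82.90° ✗; |SV| = 21.40 ✓.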